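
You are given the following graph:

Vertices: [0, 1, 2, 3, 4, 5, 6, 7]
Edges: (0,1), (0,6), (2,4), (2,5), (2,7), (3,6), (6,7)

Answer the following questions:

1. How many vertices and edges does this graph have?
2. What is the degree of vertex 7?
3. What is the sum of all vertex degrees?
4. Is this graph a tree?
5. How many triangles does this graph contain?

Count: 8 vertices, 7 edges.
Vertex 7 has neighbors [2, 6], degree = 2.
Handshaking lemma: 2 * 7 = 14.
A graph is a tree iff it is connected and has exactly n-1 edges. This graph is connected (all 8 vertices in one component) and has 8-1 = 7 edges. It is a tree.
Number of triangles = 0.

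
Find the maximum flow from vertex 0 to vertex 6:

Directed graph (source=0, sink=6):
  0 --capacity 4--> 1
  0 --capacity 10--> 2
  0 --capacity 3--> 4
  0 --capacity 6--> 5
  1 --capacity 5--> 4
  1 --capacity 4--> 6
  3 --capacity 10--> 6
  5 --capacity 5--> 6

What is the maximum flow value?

Computing max flow:
  Flow on (0->1): 4/4
  Flow on (0->5): 5/6
  Flow on (1->6): 4/4
  Flow on (5->6): 5/5
Maximum flow = 9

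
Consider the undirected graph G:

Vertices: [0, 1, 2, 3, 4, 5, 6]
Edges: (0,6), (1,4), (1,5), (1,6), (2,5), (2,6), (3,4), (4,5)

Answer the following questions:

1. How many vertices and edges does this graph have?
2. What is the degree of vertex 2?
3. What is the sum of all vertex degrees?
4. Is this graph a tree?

Count: 7 vertices, 8 edges.
Vertex 2 has neighbors [5, 6], degree = 2.
Handshaking lemma: 2 * 8 = 16.
A tree on 7 vertices has 6 edges. This graph has 8 edges (2 extra). Not a tree.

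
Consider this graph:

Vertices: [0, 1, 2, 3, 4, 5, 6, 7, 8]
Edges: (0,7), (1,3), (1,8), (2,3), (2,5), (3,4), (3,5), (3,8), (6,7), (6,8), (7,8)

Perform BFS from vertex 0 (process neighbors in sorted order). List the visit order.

BFS from vertex 0 (neighbors processed in ascending order):
Visit order: 0, 7, 6, 8, 1, 3, 2, 4, 5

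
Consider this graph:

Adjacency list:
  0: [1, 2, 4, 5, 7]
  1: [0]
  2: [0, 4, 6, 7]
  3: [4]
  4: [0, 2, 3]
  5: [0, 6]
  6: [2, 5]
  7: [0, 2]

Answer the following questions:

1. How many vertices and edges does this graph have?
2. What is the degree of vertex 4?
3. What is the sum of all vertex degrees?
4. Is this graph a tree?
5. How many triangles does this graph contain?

Count: 8 vertices, 10 edges.
Vertex 4 has neighbors [0, 2, 3], degree = 3.
Handshaking lemma: 2 * 10 = 20.
A tree on 8 vertices has 7 edges. This graph has 10 edges (3 extra). Not a tree.
Number of triangles = 2.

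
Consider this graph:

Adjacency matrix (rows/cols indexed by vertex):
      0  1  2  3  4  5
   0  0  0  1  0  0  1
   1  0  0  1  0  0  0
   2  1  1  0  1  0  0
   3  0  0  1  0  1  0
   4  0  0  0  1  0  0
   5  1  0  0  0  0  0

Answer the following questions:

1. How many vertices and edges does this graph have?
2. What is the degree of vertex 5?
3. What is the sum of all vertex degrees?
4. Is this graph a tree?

Count: 6 vertices, 5 edges.
Vertex 5 has neighbors [0], degree = 1.
Handshaking lemma: 2 * 5 = 10.
A graph is a tree iff it is connected and has exactly n-1 edges. This graph is connected (all 6 vertices in one component) and has 6-1 = 5 edges. It is a tree.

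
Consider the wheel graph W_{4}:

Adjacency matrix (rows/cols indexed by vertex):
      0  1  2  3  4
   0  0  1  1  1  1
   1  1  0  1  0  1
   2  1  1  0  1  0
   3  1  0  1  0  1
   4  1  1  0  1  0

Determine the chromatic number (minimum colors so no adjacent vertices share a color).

W_{4} = C_{4} plus a hub adjacent to every cycle vertex.
The outer cycle needs 2 colors (even cycle); the hub is adjacent to all of them so needs a fresh color.
Chromatic number = 2 + 1 = 3.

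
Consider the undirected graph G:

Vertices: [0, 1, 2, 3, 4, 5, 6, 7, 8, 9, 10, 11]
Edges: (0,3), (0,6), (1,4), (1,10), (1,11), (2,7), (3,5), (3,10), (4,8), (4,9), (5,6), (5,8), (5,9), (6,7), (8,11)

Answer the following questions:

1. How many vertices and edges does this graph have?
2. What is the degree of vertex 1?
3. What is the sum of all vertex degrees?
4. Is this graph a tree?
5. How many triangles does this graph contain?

Count: 12 vertices, 15 edges.
Vertex 1 has neighbors [4, 10, 11], degree = 3.
Handshaking lemma: 2 * 15 = 30.
A tree on 12 vertices has 11 edges. This graph has 15 edges (4 extra). Not a tree.
Number of triangles = 0.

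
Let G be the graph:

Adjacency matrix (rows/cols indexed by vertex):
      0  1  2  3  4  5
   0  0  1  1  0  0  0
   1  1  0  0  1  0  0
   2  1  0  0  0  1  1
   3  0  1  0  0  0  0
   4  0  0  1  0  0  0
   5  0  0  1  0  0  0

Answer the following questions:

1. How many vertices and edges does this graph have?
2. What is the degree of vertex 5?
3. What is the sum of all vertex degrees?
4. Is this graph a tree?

Count: 6 vertices, 5 edges.
Vertex 5 has neighbors [2], degree = 1.
Handshaking lemma: 2 * 5 = 10.
A graph is a tree iff it is connected and has exactly n-1 edges. This graph is connected (all 6 vertices in one component) and has 6-1 = 5 edges. It is a tree.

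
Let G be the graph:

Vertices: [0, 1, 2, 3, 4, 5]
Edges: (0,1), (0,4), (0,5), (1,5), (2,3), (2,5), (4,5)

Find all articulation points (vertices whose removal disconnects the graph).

An articulation point is a vertex whose removal disconnects the graph.
Articulation points: [2, 5]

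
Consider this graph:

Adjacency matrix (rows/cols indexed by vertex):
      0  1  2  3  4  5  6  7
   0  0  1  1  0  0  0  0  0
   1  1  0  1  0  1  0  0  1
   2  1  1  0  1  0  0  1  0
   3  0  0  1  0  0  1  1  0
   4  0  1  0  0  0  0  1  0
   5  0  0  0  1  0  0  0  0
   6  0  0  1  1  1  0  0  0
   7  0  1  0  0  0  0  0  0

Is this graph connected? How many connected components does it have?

Checking connectivity: the graph has 1 connected component(s).
All vertices are reachable from each other. The graph IS connected.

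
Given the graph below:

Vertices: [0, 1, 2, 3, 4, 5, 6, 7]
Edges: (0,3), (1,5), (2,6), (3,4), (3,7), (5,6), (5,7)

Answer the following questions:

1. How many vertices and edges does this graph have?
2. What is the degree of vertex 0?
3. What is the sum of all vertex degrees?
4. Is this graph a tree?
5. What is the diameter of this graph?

Count: 8 vertices, 7 edges.
Vertex 0 has neighbors [3], degree = 1.
Handshaking lemma: 2 * 7 = 14.
A graph is a tree iff it is connected and has exactly n-1 edges. This graph is connected (all 8 vertices in one component) and has 8-1 = 7 edges. It is a tree.
Diameter (longest shortest path) = 5.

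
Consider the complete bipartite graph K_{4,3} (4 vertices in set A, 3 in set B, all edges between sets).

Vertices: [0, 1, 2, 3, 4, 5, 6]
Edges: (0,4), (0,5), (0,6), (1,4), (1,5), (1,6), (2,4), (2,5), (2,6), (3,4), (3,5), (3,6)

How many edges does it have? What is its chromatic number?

K_{4,3} has 4 * 3 = 12 edges.
Bipartite graphs have chromatic number 2 (color each partition differently).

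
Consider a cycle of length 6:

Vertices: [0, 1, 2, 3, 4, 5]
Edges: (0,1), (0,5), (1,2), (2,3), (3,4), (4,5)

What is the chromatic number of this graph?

This is an even cycle (C_6). Even cycles are bipartite.
Chromatic number = 2.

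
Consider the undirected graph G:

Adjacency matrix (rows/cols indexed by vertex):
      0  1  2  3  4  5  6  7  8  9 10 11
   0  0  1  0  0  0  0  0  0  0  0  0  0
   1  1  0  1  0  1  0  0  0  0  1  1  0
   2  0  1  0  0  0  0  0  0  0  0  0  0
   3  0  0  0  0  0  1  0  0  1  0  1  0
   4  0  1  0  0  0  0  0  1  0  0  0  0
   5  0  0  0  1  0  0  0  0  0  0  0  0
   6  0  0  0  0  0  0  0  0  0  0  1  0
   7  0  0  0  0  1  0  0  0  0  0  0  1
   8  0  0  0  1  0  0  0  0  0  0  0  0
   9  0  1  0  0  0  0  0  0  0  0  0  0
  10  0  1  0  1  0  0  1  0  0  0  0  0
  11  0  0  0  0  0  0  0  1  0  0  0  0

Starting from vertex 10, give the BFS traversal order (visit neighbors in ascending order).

BFS from vertex 10 (neighbors processed in ascending order):
Visit order: 10, 1, 3, 6, 0, 2, 4, 9, 5, 8, 7, 11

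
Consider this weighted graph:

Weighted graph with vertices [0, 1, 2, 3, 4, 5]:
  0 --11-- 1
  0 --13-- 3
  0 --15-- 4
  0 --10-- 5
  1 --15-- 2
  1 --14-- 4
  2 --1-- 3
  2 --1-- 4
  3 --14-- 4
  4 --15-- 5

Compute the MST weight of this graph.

Applying Kruskal's algorithm (sort edges by weight, add if no cycle):
  Add (2,3) w=1
  Add (2,4) w=1
  Add (0,5) w=10
  Add (0,1) w=11
  Add (0,3) w=13
  Skip (1,4) w=14 (creates cycle)
  Skip (3,4) w=14 (creates cycle)
  Skip (0,4) w=15 (creates cycle)
  Skip (1,2) w=15 (creates cycle)
  Skip (4,5) w=15 (creates cycle)
MST weight = 36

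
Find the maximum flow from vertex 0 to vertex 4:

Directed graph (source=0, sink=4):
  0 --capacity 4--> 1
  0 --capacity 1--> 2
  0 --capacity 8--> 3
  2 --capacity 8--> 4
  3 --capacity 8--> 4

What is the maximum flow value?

Computing max flow:
  Flow on (0->2): 1/1
  Flow on (0->3): 8/8
  Flow on (2->4): 1/8
  Flow on (3->4): 8/8
Maximum flow = 9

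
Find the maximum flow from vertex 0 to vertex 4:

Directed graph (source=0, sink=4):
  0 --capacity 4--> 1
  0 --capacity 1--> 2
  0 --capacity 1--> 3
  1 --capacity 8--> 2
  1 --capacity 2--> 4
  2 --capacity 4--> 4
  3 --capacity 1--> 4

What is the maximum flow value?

Computing max flow:
  Flow on (0->1): 4/4
  Flow on (0->2): 1/1
  Flow on (0->3): 1/1
  Flow on (1->2): 2/8
  Flow on (1->4): 2/2
  Flow on (2->4): 3/4
  Flow on (3->4): 1/1
Maximum flow = 6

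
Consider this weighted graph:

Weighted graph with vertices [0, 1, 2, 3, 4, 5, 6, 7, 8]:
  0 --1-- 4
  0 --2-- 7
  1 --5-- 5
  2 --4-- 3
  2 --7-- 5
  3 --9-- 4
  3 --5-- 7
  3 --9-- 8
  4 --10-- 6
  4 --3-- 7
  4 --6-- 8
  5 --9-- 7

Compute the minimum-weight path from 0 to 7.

Using Dijkstra's algorithm from vertex 0:
Shortest path: 0 -> 7
Total weight: 2 = 2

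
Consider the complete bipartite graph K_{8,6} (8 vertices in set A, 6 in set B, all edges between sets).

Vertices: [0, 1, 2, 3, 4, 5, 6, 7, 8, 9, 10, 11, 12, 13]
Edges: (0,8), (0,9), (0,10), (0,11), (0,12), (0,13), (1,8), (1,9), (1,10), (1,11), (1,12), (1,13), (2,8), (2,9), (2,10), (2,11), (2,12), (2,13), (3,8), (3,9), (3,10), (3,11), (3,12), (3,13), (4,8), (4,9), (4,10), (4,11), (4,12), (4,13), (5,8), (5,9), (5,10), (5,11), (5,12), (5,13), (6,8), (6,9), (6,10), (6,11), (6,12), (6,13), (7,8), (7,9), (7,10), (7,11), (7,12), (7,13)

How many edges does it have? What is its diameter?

K_{8,6} has 8 * 6 = 48 edges.
Any vertex reaches any opposite-side vertex in 1 step; same-side vertices reach in 2 steps via any opposite-side vertex.
Diameter = 2.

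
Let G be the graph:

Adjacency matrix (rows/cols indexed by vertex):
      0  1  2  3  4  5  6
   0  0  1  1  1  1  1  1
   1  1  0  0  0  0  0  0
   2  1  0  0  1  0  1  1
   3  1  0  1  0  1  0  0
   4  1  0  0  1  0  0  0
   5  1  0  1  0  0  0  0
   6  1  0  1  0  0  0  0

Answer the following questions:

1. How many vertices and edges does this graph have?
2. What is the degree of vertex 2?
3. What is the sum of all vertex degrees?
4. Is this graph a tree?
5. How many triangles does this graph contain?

Count: 7 vertices, 10 edges.
Vertex 2 has neighbors [0, 3, 5, 6], degree = 4.
Handshaking lemma: 2 * 10 = 20.
A tree on 7 vertices has 6 edges. This graph has 10 edges (4 extra). Not a tree.
Number of triangles = 4.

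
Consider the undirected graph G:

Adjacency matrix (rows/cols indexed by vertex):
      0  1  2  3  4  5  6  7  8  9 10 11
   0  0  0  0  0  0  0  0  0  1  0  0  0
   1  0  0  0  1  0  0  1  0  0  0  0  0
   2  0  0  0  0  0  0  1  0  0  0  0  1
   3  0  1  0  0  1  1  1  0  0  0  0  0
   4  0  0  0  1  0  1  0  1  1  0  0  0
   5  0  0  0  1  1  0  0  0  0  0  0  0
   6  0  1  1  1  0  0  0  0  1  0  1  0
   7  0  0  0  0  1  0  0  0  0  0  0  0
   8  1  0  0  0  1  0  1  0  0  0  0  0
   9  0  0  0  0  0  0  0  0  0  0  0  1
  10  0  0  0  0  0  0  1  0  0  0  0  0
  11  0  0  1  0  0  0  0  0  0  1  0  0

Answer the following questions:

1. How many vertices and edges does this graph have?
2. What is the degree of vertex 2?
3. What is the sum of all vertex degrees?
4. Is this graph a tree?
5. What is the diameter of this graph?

Count: 12 vertices, 14 edges.
Vertex 2 has neighbors [6, 11], degree = 2.
Handshaking lemma: 2 * 14 = 28.
A tree on 12 vertices has 11 edges. This graph has 14 edges (3 extra). Not a tree.
Diameter (longest shortest path) = 6.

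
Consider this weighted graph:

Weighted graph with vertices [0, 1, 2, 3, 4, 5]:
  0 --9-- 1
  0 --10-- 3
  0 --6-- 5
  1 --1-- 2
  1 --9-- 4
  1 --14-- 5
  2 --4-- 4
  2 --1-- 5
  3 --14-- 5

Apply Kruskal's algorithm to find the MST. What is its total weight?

Applying Kruskal's algorithm (sort edges by weight, add if no cycle):
  Add (1,2) w=1
  Add (2,5) w=1
  Add (2,4) w=4
  Add (0,5) w=6
  Skip (0,1) w=9 (creates cycle)
  Skip (1,4) w=9 (creates cycle)
  Add (0,3) w=10
  Skip (1,5) w=14 (creates cycle)
  Skip (3,5) w=14 (creates cycle)
MST weight = 22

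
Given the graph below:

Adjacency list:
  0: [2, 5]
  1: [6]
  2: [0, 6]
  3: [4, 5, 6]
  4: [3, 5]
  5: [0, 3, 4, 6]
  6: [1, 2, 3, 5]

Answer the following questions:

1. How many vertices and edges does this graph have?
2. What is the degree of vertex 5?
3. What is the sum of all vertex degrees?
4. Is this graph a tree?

Count: 7 vertices, 9 edges.
Vertex 5 has neighbors [0, 3, 4, 6], degree = 4.
Handshaking lemma: 2 * 9 = 18.
A tree on 7 vertices has 6 edges. This graph has 9 edges (3 extra). Not a tree.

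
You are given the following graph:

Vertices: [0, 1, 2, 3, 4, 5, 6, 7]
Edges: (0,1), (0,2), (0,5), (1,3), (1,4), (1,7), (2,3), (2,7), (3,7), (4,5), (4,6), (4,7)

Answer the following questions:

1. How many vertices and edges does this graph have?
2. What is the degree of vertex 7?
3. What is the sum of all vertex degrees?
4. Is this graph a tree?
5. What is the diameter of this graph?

Count: 8 vertices, 12 edges.
Vertex 7 has neighbors [1, 2, 3, 4], degree = 4.
Handshaking lemma: 2 * 12 = 24.
A tree on 8 vertices has 7 edges. This graph has 12 edges (5 extra). Not a tree.
Diameter (longest shortest path) = 3.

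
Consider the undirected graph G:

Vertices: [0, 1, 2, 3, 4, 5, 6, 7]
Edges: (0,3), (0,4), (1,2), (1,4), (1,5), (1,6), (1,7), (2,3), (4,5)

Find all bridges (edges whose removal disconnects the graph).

A bridge is an edge whose removal increases the number of connected components.
Bridges found: (1,6), (1,7)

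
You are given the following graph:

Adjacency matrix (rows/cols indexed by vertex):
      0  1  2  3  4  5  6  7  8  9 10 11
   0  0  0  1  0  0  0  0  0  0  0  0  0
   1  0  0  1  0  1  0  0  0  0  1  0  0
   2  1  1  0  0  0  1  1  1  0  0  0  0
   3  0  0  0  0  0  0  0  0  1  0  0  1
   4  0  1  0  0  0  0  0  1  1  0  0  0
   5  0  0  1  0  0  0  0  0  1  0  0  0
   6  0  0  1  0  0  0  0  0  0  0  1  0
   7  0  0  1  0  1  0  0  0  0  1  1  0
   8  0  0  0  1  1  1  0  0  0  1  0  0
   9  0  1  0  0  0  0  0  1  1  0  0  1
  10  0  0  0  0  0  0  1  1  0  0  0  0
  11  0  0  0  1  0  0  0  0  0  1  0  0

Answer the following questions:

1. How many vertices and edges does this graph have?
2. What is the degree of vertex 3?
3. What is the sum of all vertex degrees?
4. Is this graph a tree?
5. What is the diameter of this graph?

Count: 12 vertices, 17 edges.
Vertex 3 has neighbors [8, 11], degree = 2.
Handshaking lemma: 2 * 17 = 34.
A tree on 12 vertices has 11 edges. This graph has 17 edges (6 extra). Not a tree.
Diameter (longest shortest path) = 4.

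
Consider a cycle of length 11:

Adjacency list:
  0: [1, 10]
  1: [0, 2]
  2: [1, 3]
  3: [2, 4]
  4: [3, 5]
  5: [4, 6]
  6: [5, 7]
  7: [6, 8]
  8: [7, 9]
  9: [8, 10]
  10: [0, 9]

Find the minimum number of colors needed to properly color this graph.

This is an odd cycle (C_11). Odd cycles are not bipartite (any 2-coloring forces two adjacent vertices to match), and 3 colors suffice.
Chromatic number = 3.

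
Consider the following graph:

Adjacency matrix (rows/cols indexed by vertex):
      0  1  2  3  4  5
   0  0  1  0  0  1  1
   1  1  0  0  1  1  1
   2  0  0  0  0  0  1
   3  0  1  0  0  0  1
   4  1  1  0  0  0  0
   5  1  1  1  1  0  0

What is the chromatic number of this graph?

The graph has a maximum clique of size 3 (lower bound on chromatic number).
A valid 3-coloring: {0: 2, 1: 0, 2: 0, 3: 2, 4: 1, 5: 1}.
Chromatic number = 3.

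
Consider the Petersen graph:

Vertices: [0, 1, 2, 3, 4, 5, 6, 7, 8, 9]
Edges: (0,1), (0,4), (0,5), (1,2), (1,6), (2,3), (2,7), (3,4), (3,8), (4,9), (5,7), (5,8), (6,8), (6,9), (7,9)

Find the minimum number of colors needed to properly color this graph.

The Petersen graph contains odd cycles (e.g. the outer 5-cycle), so chi >= 3.
A proper 3-coloring exists (it is a well-known 3-chromatic graph).
Chromatic number = 3.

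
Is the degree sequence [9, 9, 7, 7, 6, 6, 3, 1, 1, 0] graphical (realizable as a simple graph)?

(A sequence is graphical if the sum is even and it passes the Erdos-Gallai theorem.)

Sum of degrees = 49. Sum is odd, so the sequence is NOT graphical.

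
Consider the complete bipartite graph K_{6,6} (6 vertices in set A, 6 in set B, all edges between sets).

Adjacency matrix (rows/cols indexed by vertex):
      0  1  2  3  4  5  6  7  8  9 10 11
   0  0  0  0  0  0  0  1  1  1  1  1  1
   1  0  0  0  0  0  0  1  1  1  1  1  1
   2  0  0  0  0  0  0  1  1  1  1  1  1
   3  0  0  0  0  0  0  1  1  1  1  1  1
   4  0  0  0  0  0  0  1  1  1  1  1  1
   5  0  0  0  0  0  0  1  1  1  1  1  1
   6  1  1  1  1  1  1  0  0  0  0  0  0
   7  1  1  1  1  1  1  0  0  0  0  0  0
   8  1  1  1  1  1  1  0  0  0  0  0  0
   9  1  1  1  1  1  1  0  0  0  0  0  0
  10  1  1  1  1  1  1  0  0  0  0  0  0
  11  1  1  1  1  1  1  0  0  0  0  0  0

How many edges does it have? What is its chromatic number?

K_{6,6} has 6 * 6 = 36 edges.
Bipartite graphs have chromatic number 2 (color each partition differently).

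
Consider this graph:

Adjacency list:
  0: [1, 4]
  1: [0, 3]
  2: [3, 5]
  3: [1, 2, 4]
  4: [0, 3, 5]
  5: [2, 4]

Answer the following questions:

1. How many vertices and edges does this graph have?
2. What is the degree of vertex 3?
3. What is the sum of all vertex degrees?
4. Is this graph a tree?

Count: 6 vertices, 7 edges.
Vertex 3 has neighbors [1, 2, 4], degree = 3.
Handshaking lemma: 2 * 7 = 14.
A tree on 6 vertices has 5 edges. This graph has 7 edges (2 extra). Not a tree.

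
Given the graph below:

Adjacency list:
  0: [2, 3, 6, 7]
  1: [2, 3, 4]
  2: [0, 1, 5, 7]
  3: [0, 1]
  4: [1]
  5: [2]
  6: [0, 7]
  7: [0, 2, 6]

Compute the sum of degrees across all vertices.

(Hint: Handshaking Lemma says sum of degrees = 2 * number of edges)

Count edges: 10 edges.
By Handshaking Lemma: sum of degrees = 2 * 10 = 20.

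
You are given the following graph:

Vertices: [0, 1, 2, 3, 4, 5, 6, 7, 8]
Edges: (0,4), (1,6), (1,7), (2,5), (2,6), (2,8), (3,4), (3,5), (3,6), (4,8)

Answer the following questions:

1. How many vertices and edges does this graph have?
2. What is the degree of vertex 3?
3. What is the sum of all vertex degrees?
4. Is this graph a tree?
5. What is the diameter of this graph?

Count: 9 vertices, 10 edges.
Vertex 3 has neighbors [4, 5, 6], degree = 3.
Handshaking lemma: 2 * 10 = 20.
A tree on 9 vertices has 8 edges. This graph has 10 edges (2 extra). Not a tree.
Diameter (longest shortest path) = 5.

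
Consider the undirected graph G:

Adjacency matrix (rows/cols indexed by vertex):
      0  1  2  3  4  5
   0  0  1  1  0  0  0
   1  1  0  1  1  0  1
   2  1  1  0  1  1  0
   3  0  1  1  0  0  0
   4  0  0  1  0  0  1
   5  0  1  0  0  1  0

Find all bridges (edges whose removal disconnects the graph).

No bridges found. The graph is 2-edge-connected (no single edge removal disconnects it).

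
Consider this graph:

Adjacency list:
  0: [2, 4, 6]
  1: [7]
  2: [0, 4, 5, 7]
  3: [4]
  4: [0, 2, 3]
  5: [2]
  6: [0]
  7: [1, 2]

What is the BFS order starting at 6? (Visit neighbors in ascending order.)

BFS from vertex 6 (neighbors processed in ascending order):
Visit order: 6, 0, 2, 4, 5, 7, 3, 1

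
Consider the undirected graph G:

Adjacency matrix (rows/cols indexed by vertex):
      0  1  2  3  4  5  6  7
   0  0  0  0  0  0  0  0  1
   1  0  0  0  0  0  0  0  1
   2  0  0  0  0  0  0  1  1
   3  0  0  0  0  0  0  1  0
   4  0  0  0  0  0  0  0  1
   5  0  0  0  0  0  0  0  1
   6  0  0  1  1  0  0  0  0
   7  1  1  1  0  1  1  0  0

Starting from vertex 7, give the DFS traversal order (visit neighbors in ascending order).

DFS from vertex 7 (neighbors processed in ascending order):
Visit order: 7, 0, 1, 2, 6, 3, 4, 5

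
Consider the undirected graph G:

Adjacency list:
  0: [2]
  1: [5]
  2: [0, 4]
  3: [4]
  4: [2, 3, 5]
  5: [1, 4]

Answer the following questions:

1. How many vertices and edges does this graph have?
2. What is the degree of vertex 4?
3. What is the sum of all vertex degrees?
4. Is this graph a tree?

Count: 6 vertices, 5 edges.
Vertex 4 has neighbors [2, 3, 5], degree = 3.
Handshaking lemma: 2 * 5 = 10.
A graph is a tree iff it is connected and has exactly n-1 edges. This graph is connected (all 6 vertices in one component) and has 6-1 = 5 edges. It is a tree.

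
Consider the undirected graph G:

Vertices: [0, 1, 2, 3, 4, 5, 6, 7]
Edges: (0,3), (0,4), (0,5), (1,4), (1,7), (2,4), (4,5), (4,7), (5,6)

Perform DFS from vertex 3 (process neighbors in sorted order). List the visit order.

DFS from vertex 3 (neighbors processed in ascending order):
Visit order: 3, 0, 4, 1, 7, 2, 5, 6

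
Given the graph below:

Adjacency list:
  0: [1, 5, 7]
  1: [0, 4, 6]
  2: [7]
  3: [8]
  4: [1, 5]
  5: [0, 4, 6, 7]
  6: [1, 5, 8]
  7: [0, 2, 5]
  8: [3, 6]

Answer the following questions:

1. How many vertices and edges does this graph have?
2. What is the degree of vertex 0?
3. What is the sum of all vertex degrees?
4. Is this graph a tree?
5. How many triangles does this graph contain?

Count: 9 vertices, 11 edges.
Vertex 0 has neighbors [1, 5, 7], degree = 3.
Handshaking lemma: 2 * 11 = 22.
A tree on 9 vertices has 8 edges. This graph has 11 edges (3 extra). Not a tree.
Number of triangles = 1.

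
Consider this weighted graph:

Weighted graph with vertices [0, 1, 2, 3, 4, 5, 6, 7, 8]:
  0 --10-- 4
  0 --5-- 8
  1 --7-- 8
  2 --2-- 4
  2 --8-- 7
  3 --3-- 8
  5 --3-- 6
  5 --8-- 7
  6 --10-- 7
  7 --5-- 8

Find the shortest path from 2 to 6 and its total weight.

Using Dijkstra's algorithm from vertex 2:
Shortest path: 2 -> 7 -> 6
Total weight: 8 + 10 = 18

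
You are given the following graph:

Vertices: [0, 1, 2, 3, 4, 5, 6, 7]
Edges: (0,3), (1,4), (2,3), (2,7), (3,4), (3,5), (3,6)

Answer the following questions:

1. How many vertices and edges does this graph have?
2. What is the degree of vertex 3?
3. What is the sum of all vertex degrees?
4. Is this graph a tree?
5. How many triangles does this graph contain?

Count: 8 vertices, 7 edges.
Vertex 3 has neighbors [0, 2, 4, 5, 6], degree = 5.
Handshaking lemma: 2 * 7 = 14.
A graph is a tree iff it is connected and has exactly n-1 edges. This graph is connected (all 8 vertices in one component) and has 8-1 = 7 edges. It is a tree.
Number of triangles = 0.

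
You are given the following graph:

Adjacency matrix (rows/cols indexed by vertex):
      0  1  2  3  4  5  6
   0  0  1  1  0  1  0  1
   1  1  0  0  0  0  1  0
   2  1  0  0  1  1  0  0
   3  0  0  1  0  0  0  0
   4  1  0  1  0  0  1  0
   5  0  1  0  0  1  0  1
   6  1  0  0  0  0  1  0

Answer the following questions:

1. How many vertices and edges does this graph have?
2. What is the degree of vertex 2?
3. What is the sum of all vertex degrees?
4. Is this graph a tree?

Count: 7 vertices, 9 edges.
Vertex 2 has neighbors [0, 3, 4], degree = 3.
Handshaking lemma: 2 * 9 = 18.
A tree on 7 vertices has 6 edges. This graph has 9 edges (3 extra). Not a tree.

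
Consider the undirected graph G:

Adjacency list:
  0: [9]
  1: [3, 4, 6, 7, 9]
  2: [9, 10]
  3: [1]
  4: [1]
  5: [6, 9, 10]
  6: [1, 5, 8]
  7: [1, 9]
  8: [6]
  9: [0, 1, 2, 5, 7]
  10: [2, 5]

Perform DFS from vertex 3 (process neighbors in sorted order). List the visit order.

DFS from vertex 3 (neighbors processed in ascending order):
Visit order: 3, 1, 4, 6, 5, 9, 0, 2, 10, 7, 8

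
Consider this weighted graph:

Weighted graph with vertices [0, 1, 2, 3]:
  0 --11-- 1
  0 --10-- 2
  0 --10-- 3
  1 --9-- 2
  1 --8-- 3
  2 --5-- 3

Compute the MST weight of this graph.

Applying Kruskal's algorithm (sort edges by weight, add if no cycle):
  Add (2,3) w=5
  Add (1,3) w=8
  Skip (1,2) w=9 (creates cycle)
  Add (0,3) w=10
  Skip (0,2) w=10 (creates cycle)
  Skip (0,1) w=11 (creates cycle)
MST weight = 23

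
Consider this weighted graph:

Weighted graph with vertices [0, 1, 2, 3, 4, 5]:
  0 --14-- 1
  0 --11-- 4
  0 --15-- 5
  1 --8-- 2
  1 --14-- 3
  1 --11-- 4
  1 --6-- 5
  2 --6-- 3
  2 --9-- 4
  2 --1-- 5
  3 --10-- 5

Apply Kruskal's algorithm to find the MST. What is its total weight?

Applying Kruskal's algorithm (sort edges by weight, add if no cycle):
  Add (2,5) w=1
  Add (1,5) w=6
  Add (2,3) w=6
  Skip (1,2) w=8 (creates cycle)
  Add (2,4) w=9
  Skip (3,5) w=10 (creates cycle)
  Add (0,4) w=11
  Skip (1,4) w=11 (creates cycle)
  Skip (0,1) w=14 (creates cycle)
  Skip (1,3) w=14 (creates cycle)
  Skip (0,5) w=15 (creates cycle)
MST weight = 33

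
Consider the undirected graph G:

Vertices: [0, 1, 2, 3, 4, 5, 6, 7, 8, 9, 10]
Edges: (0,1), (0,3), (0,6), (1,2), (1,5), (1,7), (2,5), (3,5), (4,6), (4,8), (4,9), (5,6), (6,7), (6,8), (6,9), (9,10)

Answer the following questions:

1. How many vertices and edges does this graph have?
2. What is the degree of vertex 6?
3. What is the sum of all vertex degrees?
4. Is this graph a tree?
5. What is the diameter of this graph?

Count: 11 vertices, 16 edges.
Vertex 6 has neighbors [0, 4, 5, 7, 8, 9], degree = 6.
Handshaking lemma: 2 * 16 = 32.
A tree on 11 vertices has 10 edges. This graph has 16 edges (6 extra). Not a tree.
Diameter (longest shortest path) = 4.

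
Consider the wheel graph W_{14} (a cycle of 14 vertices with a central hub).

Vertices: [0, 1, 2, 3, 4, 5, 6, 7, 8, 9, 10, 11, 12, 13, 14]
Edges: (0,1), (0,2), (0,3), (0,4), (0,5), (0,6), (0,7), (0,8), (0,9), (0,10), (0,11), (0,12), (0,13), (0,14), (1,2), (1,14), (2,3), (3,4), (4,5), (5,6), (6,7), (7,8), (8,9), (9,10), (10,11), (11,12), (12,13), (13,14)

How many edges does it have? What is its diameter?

Wheel graph W_{14}: 14 cycle edges + 14 spoke edges = 28 edges.
The hub is distance 1 from all cycle vertices. Max distance between cycle vertices through hub is 2.
Diameter = 2.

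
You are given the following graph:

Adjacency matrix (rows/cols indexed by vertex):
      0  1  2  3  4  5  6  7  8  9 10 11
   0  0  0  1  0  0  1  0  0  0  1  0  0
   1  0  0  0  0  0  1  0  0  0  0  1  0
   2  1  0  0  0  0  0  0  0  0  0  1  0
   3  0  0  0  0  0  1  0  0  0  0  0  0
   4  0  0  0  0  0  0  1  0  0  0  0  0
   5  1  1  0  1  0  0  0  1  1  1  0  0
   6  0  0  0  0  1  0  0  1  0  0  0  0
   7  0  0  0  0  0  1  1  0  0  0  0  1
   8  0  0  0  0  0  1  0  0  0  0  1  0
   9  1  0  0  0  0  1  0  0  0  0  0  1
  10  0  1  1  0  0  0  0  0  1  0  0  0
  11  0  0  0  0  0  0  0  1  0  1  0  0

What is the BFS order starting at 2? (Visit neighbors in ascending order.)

BFS from vertex 2 (neighbors processed in ascending order):
Visit order: 2, 0, 10, 5, 9, 1, 8, 3, 7, 11, 6, 4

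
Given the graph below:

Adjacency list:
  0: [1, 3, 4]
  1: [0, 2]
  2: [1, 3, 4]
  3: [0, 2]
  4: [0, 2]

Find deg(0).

Vertex 0 has neighbors [1, 3, 4], so deg(0) = 3.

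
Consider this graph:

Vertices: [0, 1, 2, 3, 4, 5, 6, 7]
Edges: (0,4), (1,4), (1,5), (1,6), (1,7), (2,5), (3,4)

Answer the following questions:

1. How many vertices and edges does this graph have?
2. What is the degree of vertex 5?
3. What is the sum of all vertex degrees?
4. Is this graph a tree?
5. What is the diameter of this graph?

Count: 8 vertices, 7 edges.
Vertex 5 has neighbors [1, 2], degree = 2.
Handshaking lemma: 2 * 7 = 14.
A graph is a tree iff it is connected and has exactly n-1 edges. This graph is connected (all 8 vertices in one component) and has 8-1 = 7 edges. It is a tree.
Diameter (longest shortest path) = 4.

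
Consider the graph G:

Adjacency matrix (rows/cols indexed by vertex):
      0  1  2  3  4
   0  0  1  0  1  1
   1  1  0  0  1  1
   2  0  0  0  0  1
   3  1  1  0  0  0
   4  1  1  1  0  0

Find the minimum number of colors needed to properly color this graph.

The graph has a maximum clique of size 3 (lower bound on chromatic number).
A valid 3-coloring: {0: 0, 1: 1, 2: 0, 3: 2, 4: 2}.
Chromatic number = 3.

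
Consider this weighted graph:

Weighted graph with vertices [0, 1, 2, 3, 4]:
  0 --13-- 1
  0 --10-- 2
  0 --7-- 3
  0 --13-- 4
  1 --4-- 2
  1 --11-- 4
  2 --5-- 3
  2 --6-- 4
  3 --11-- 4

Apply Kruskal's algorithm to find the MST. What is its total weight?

Applying Kruskal's algorithm (sort edges by weight, add if no cycle):
  Add (1,2) w=4
  Add (2,3) w=5
  Add (2,4) w=6
  Add (0,3) w=7
  Skip (0,2) w=10 (creates cycle)
  Skip (1,4) w=11 (creates cycle)
  Skip (3,4) w=11 (creates cycle)
  Skip (0,1) w=13 (creates cycle)
  Skip (0,4) w=13 (creates cycle)
MST weight = 22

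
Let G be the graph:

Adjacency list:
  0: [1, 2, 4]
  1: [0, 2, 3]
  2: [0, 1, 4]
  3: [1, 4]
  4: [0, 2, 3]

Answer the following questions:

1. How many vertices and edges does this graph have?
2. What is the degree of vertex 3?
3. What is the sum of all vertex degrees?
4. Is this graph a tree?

Count: 5 vertices, 7 edges.
Vertex 3 has neighbors [1, 4], degree = 2.
Handshaking lemma: 2 * 7 = 14.
A tree on 5 vertices has 4 edges. This graph has 7 edges (3 extra). Not a tree.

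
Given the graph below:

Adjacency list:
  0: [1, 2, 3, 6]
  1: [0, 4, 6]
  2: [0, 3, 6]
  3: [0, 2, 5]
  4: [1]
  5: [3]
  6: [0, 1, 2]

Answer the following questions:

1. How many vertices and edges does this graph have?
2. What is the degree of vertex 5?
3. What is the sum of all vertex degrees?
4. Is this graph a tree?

Count: 7 vertices, 9 edges.
Vertex 5 has neighbors [3], degree = 1.
Handshaking lemma: 2 * 9 = 18.
A tree on 7 vertices has 6 edges. This graph has 9 edges (3 extra). Not a tree.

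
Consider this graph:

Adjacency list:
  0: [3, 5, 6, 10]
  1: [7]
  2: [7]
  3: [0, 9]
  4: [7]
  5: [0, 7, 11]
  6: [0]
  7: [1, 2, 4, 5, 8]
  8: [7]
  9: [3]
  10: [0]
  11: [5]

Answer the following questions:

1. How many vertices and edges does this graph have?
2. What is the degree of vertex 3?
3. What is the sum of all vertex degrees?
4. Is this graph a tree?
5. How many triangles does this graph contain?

Count: 12 vertices, 11 edges.
Vertex 3 has neighbors [0, 9], degree = 2.
Handshaking lemma: 2 * 11 = 22.
A graph is a tree iff it is connected and has exactly n-1 edges. This graph is connected (all 12 vertices in one component) and has 12-1 = 11 edges. It is a tree.
Number of triangles = 0.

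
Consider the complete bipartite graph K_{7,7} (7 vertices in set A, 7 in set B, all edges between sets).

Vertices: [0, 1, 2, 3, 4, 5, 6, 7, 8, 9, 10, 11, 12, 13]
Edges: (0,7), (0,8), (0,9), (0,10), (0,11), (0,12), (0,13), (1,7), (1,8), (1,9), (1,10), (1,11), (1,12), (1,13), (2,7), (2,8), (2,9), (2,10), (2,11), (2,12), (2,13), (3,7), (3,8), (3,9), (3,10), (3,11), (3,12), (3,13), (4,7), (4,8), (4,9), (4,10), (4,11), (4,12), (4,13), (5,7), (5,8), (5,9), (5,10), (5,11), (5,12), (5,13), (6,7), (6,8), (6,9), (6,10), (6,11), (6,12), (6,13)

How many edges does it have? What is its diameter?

K_{7,7} has 7 * 7 = 49 edges.
Any vertex reaches any opposite-side vertex in 1 step; same-side vertices reach in 2 steps via any opposite-side vertex.
Diameter = 2.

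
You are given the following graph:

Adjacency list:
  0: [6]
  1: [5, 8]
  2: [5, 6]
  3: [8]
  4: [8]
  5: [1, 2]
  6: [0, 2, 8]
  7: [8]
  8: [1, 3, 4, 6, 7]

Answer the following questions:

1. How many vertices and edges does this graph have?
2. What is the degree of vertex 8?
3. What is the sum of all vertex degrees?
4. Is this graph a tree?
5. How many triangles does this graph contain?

Count: 9 vertices, 9 edges.
Vertex 8 has neighbors [1, 3, 4, 6, 7], degree = 5.
Handshaking lemma: 2 * 9 = 18.
A tree on 9 vertices has 8 edges. This graph has 9 edges (1 extra). Not a tree.
Number of triangles = 0.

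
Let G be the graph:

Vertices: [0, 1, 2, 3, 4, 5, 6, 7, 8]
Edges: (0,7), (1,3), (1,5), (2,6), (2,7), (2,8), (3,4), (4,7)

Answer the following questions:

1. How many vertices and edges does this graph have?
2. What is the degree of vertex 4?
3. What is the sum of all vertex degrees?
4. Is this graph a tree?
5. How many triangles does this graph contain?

Count: 9 vertices, 8 edges.
Vertex 4 has neighbors [3, 7], degree = 2.
Handshaking lemma: 2 * 8 = 16.
A graph is a tree iff it is connected and has exactly n-1 edges. This graph is connected (all 9 vertices in one component) and has 9-1 = 8 edges. It is a tree.
Number of triangles = 0.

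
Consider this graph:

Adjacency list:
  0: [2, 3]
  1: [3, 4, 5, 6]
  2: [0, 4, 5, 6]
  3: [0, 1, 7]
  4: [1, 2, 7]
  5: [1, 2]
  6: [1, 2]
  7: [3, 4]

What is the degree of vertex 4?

Vertex 4 has neighbors [1, 2, 7], so deg(4) = 3.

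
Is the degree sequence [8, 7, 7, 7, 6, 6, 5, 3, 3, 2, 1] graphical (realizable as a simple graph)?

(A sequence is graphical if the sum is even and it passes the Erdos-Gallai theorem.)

Sum of degrees = 55. Sum is odd, so the sequence is NOT graphical.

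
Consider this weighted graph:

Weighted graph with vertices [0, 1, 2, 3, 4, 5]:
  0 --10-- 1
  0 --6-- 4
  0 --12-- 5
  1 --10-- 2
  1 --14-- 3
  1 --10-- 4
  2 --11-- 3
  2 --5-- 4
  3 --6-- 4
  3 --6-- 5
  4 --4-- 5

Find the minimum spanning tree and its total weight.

Applying Kruskal's algorithm (sort edges by weight, add if no cycle):
  Add (4,5) w=4
  Add (2,4) w=5
  Add (0,4) w=6
  Add (3,5) w=6
  Skip (3,4) w=6 (creates cycle)
  Add (0,1) w=10
  Skip (1,4) w=10 (creates cycle)
  Skip (1,2) w=10 (creates cycle)
  Skip (2,3) w=11 (creates cycle)
  Skip (0,5) w=12 (creates cycle)
  Skip (1,3) w=14 (creates cycle)
MST weight = 31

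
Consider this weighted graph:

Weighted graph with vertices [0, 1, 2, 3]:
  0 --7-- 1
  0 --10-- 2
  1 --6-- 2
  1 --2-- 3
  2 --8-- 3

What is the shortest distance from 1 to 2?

Using Dijkstra's algorithm from vertex 1:
Shortest path: 1 -> 2
Total weight: 6 = 6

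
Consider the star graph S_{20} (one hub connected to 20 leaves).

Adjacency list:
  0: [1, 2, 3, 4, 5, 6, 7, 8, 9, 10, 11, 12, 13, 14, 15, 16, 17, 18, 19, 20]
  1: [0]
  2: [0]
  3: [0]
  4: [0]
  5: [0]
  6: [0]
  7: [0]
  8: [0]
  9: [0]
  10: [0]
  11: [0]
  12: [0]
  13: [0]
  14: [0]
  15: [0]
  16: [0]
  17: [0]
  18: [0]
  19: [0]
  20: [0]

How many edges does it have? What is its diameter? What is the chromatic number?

Star graph S_{20}: the hub connects to all 20 leaves.
Edges = 20.
Diameter = 2 (any leaf to hub is 1, leaf to leaf through hub is 2).
Star graphs are bipartite (hub vs leaves), so chromatic number = 2.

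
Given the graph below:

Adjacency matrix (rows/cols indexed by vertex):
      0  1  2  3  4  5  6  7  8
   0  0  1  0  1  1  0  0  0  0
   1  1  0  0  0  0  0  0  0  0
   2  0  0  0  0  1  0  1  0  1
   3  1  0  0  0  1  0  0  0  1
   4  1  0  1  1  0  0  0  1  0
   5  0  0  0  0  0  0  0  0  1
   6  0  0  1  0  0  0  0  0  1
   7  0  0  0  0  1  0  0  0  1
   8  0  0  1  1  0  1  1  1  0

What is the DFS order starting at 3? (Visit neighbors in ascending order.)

DFS from vertex 3 (neighbors processed in ascending order):
Visit order: 3, 0, 1, 4, 2, 6, 8, 5, 7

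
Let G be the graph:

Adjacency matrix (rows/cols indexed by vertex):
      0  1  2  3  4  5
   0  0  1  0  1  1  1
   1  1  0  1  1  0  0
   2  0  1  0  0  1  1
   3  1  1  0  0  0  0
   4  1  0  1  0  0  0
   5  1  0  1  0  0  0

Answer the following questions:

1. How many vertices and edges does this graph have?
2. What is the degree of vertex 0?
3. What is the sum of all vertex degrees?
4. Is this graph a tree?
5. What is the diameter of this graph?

Count: 6 vertices, 8 edges.
Vertex 0 has neighbors [1, 3, 4, 5], degree = 4.
Handshaking lemma: 2 * 8 = 16.
A tree on 6 vertices has 5 edges. This graph has 8 edges (3 extra). Not a tree.
Diameter (longest shortest path) = 2.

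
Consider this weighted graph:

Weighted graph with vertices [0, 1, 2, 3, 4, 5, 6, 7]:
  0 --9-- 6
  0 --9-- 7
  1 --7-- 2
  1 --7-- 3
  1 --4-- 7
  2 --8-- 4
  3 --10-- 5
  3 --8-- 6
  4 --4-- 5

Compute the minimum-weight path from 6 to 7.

Using Dijkstra's algorithm from vertex 6:
Shortest path: 6 -> 0 -> 7
Total weight: 9 + 9 = 18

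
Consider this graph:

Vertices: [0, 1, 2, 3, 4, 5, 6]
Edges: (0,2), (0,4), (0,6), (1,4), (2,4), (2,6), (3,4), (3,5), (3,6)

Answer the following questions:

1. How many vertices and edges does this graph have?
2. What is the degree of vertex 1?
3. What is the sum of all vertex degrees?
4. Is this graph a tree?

Count: 7 vertices, 9 edges.
Vertex 1 has neighbors [4], degree = 1.
Handshaking lemma: 2 * 9 = 18.
A tree on 7 vertices has 6 edges. This graph has 9 edges (3 extra). Not a tree.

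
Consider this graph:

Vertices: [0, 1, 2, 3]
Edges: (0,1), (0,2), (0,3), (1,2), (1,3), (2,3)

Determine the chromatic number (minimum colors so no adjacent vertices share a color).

The graph has a maximum clique of size 4 (lower bound on chromatic number).
A valid 4-coloring: {0: 0, 1: 1, 2: 2, 3: 3}.
Chromatic number = 4.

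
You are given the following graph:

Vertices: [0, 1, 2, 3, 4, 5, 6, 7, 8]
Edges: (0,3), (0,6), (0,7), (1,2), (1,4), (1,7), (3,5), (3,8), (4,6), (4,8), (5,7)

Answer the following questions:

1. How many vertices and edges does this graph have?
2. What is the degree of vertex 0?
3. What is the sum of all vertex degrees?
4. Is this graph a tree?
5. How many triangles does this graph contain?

Count: 9 vertices, 11 edges.
Vertex 0 has neighbors [3, 6, 7], degree = 3.
Handshaking lemma: 2 * 11 = 22.
A tree on 9 vertices has 8 edges. This graph has 11 edges (3 extra). Not a tree.
Number of triangles = 0.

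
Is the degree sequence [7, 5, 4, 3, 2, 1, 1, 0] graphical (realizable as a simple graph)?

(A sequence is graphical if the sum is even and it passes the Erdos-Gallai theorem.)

Sum of degrees = 23. Sum is odd, so the sequence is NOT graphical.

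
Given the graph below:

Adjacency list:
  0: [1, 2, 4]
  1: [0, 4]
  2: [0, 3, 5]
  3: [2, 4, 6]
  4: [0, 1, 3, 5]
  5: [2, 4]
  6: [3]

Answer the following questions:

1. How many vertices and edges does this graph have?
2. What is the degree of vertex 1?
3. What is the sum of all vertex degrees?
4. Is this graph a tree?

Count: 7 vertices, 9 edges.
Vertex 1 has neighbors [0, 4], degree = 2.
Handshaking lemma: 2 * 9 = 18.
A tree on 7 vertices has 6 edges. This graph has 9 edges (3 extra). Not a tree.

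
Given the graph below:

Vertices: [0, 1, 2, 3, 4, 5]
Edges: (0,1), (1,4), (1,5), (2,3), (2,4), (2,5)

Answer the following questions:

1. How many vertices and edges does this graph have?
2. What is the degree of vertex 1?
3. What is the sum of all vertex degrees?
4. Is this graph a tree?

Count: 6 vertices, 6 edges.
Vertex 1 has neighbors [0, 4, 5], degree = 3.
Handshaking lemma: 2 * 6 = 12.
A tree on 6 vertices has 5 edges. This graph has 6 edges (1 extra). Not a tree.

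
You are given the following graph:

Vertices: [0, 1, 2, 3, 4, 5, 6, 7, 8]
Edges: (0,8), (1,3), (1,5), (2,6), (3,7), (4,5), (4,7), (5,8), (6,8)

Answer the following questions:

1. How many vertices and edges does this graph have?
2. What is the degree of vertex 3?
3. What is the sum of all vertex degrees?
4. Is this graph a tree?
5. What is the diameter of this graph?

Count: 9 vertices, 9 edges.
Vertex 3 has neighbors [1, 7], degree = 2.
Handshaking lemma: 2 * 9 = 18.
A tree on 9 vertices has 8 edges. This graph has 9 edges (1 extra). Not a tree.
Diameter (longest shortest path) = 5.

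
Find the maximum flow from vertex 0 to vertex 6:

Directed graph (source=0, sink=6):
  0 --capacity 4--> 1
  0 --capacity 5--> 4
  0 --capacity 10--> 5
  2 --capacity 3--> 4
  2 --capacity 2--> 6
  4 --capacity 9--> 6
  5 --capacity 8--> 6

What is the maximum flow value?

Computing max flow:
  Flow on (0->4): 5/5
  Flow on (0->5): 8/10
  Flow on (4->6): 5/9
  Flow on (5->6): 8/8
Maximum flow = 13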